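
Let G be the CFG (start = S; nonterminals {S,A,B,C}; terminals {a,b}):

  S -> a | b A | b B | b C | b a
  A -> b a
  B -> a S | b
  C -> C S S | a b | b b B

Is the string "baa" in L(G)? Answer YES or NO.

Convert to CNF:
  S -> T0 A | T0 B | T0 C | T0 T1 | a
  A -> T0 T1
  B -> T1 S | b
  C -> C X2 | T0 X3 | T1 T0
  T0 -> b
  T1 -> a
  X2 -> S S
  X3 -> T0 B

Fill CYK table bottom-up:
  T[0,0] 'b' = {B,T0}  orig:{B}
  T[1,1] 'a' = {S,T1}  orig:{S}
  T[2,2] 'a' = {S,T1}  orig:{S}
  T[0,1] 'ba' = {A,S}
  T[1,2] 'aa' = {B,X2}  orig:{B}
  T[0,2] 'baa' = {S,X2,X3}  orig:{S}

S ∈ T[0,2] ⇒ YES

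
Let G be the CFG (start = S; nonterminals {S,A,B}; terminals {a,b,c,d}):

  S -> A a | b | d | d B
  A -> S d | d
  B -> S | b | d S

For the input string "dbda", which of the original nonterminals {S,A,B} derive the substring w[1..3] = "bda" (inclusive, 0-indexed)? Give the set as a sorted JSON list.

CNF form of G:
  S -> A T1 | T0 B | b | d
  A -> S T0 | d
  B -> A T1 | T0 B | T0 S | b | d
  T0 -> d
  T1 -> a

Fill CYK table bottom-up, restricted to cells inside w[1..3]:
  T[1,1] 'b' = {B,S}
  T[2,2] 'd' = {A,B,S,T0}  orig:{A,B,S}
  T[3,3] 'a' = {T1}  orig:{}
  T[1,2] 'bd' = {A}
  T[2,3] 'da' = {B,S}
  T[1,3] 'bda' = {B,S}

Original NTs in T[1,3] deriving "bda": ["B", "S"]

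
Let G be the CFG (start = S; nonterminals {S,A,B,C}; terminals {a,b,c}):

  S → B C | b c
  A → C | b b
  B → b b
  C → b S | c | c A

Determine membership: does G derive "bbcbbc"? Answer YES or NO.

CNF form of G:
  S -> B C | T0 T1
  A -> T0 S | T0 T0 | T1 A | c
  B -> T0 T0
  C -> T0 S | T1 A | c
  T0 -> b
  T1 -> c

CYK table (by increasing span):
  T[0,0] 'b' = {T0}  orig:{}
  T[1,1] 'b' = {T0}  orig:{}
  T[2,2] 'c' = {A,C,T1}  orig:{A,C}
  T[3,3] 'b' = {T0}  orig:{}
  T[4,4] 'b' = {T0}  orig:{}
  T[5,5] 'c' = {A,C,T1}  orig:{A,C}
  T[0,1] 'bb' = {A,B}
  T[1,2] 'bc' = {S}
  T[2,3] 'cb' = ∅
  T[3,4] 'bb' = {A,B}
  T[4,5] 'bc' = {S}
  T[0,2] 'bbc' = {A,C,S}
  T[1,3] 'bcb' = ∅
  T[2,4] 'cbb' = {A,C}
  T[3,5] 'bbc' = {A,C,S}
  T[0,3] 'bbcb' = ∅
  T[1,4] 'bcbb' = ∅
  T[2,5] 'cbbc' = {A,C}
  T[0,4] 'bbcbb' = {S}
  T[1,5] 'bcbbc' = ∅
  T[0,5] 'bbcbbc' = {S}

S ∈ T[0,5] ⇒ YES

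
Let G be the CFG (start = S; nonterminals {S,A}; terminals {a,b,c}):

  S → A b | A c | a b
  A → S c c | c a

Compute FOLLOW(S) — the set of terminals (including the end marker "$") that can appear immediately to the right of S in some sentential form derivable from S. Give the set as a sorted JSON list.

Compute FIRST by fixpoint:
iter 1:
  A via A→c a: +{c}
  S via S→A b: +{c}
  S via S→a b: +{a}
  S: {a,c}  A: {c}
iter 2:
  A via A→S c c: +{a}
  S: {a,c}  A: {a,c}
iter 3: — fixpoint
  S: {a,c}  A: {a,c}

FOLLOW iteration:
seed FOLLOW(S) with $
pass 1:
  A→S c c: FOLLOW(S) ⊇ FIRST(c) = {c}; new: +{c}
  S→A b: FOLLOW(A) ⊇ FIRST(b) = {b}; new: +{b}
  S→A c: FOLLOW(A) ⊇ FIRST(c) = {c}; new: +{c}
  FOLLOW(S)={$,c}  FOLLOW(A)={b,c}
pass 2: (no change)
  FOLLOW(S)={$,c}  FOLLOW(A)={b,c}

FOLLOW(S) = ["$", "c"]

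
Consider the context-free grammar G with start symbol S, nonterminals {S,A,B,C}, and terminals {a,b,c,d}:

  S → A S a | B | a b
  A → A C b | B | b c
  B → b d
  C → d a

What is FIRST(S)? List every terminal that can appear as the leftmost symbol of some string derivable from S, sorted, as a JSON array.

Compute FIRST by fixpoint:
pass 1:
  A via A→b c: +{b}
  B via B→b d: +{b}
  C via C→d a: +{d}
  S via S→A S a: +{b}
  S via S→a b: +{a}
  FIRST[S]={a,b}  FIRST[A]={b}  FIRST[B]={b}  FIRST[C]={d}
pass 2: done
  FIRST[S]={a,b}  FIRST[A]={b}  FIRST[B]={b}  FIRST[C]={d}

FIRST(S) = ["a", "b"]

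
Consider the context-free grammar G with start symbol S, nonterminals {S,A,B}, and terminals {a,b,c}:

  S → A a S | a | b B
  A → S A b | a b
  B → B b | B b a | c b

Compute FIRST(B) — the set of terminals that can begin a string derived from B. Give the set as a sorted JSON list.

FIRST sets, iterate to fixpoint:
[1]
  A via A→a b: +{a}
  B via B→c b: +{c}
  S via S→A a S: +{a}
  S via S→b B: +{b}
  FIRST[S]={a,b}  FIRST[A]={a}  FIRST[B]={c}
[2]
  A via A→S A b: +{b}
  FIRST[S]={a,b}  FIRST[A]={a,b}  FIRST[B]={c}
[3] (stable)
  FIRST[S]={a,b}  FIRST[A]={a,b}  FIRST[B]={c}

FIRST(B) = ["c"]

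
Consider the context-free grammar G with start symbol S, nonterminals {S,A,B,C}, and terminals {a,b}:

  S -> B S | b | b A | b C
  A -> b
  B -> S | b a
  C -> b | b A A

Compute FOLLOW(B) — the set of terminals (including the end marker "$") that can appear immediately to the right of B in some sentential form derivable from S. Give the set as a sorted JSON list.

Compute FIRST by fixpoint:
[1]
  A via A→b: +{b}
  B via B→b a: +{b}
  C via C→b: +{b}
  S via S→B S: +{b}
  S: {b}  A: {b}  B: {b}  C: {b}
[2] — fixpoint
  S: {b}  A: {b}  B: {b}  C: {b}

Compute FOLLOW by fixpoint:
FOLLOW(S) := {$}
iter 1:
  C→b A A: FOLLOW(A) ⊇ FIRST(A) = {b}; new: +{b}
  S→B S: FOLLOW(B) ⊇ FIRST(S) = {b}; new: +{b}
  S→b A: FOLLOW(A) ⊇ FOLLOW(S) ⊇ {$}; new: +{$}
  S→b C: FOLLOW(C) ⊇ FOLLOW(S) ⊇ {$}; new: +{$}
  FOLLOW(S)={$}  FOLLOW(A)={$,b}  FOLLOW(B)={b}  FOLLOW(C)={$}
iter 2:
  B→S: FOLLOW(S) ⊇ FOLLOW(B) ⊇ {b}; new: +{b}
  S→b C: FOLLOW(C) ⊇ FOLLOW(S) ⊇ {$,b}; new: +{b}
  FOLLOW(S)={$,b}  FOLLOW(A)={$,b}  FOLLOW(B)={b}  FOLLOW(C)={$,b}
iter 3: (stable)
  FOLLOW(S)={$,b}  FOLLOW(A)={$,b}  FOLLOW(B)={b}  FOLLOW(C)={$,b}

FOLLOW(B) = ["b"]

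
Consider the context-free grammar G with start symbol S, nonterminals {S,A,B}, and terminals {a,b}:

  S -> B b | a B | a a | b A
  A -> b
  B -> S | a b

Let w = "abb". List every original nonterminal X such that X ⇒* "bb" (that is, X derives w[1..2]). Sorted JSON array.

Convert to CNF:
  S -> B T0 | T0 A | T1 B | T1 T1
  A -> b
  B -> B T0 | T0 A | T1 B | T1 T0 | T1 T1
  T0 -> b
  T1 -> a

CYK fill (cells [i..j] with 1 ≤ i ≤ j ≤ 2 only):
  [1..1]={A,T0}  "b"  orig:{A}
  [2..2]={A,T0}  "b"  orig:{A}
  [1..2]={B,S}  "bb"

Original NTs in T[1,2] deriving "bb": ["B", "S"]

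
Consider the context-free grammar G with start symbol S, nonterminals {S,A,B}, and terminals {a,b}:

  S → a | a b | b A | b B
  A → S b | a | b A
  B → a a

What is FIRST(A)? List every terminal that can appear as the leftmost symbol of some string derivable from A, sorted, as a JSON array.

FIRST iteration:
round 1:
  A via A→a: +{a}
  A via A→b A: +{b}
  B via B→a a: +{a}
  S via S→a: +{a}
  S via S→b A: +{b}
  S: {a,b}  A: {a,b}  B: {a}
round 2: (no change)
  S: {a,b}  A: {a,b}  B: {a}

FIRST(A) = ["a", "b"]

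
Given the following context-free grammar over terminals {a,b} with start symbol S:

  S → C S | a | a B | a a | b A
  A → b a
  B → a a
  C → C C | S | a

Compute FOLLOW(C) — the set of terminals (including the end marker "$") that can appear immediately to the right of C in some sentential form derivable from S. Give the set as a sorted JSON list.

FIRST iteration:
round 1:
  A via A→b a: +{b}
  B via B→a a: +{a}
  C via C→a: +{a}
  S via S→C S: +{a}
  S via S→b A: +{b}
  FIRST(S)={a,b}  FIRST(A)={b}  FIRST(B)={a}  FIRST(C)={a}
round 2:
  C via C→S: +{b}
  FIRST(S)={a,b}  FIRST(A)={b}  FIRST(B)={a}  FIRST(C)={a,b}
round 3: (stable)
  FIRST(S)={a,b}  FIRST(A)={b}  FIRST(B)={a}  FIRST(C)={a,b}

Compute FOLLOW by fixpoint:
initialize: $ ∈ FOLLOW(S)
round 1:
  C→C C: FOLLOW(C) ⊇ FIRST(C) = {a,b}; new: +{a,b}
  C→S: FOLLOW(S) ⊇ FOLLOW(C) ⊇ {a,b}; new: +{a,b}
  S→a B: FOLLOW(B) ⊇ FOLLOW(S) ⊇ {$,a,b}; new: +{$,a,b}
  S→b A: FOLLOW(A) ⊇ FOLLOW(S) ⊇ {$,a,b}; new: +{$,a,b}
  S: {$,a,b}  A: {$,a,b}  B: {$,a,b}  C: {a,b}
round 2: (no change)
  S: {$,a,b}  A: {$,a,b}  B: {$,a,b}  C: {a,b}

FOLLOW(C) = ["a", "b"]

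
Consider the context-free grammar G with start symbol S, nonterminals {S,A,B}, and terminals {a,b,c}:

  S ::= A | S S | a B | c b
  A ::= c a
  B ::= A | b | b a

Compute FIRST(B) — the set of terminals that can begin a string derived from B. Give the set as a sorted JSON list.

FIRST iteration:
iter 1:
  A via A→c a: +{c}
  B via B→A: +{c}
  B via B→b: +{b}
  S via S→A: +{c}
  S via S→a B: +{a}
  FIRST[S]={a,c}  FIRST[A]={c}  FIRST[B]={b,c}
iter 2: (no change)
  FIRST[S]={a,c}  FIRST[A]={c}  FIRST[B]={b,c}

FIRST(B) = ["b", "c"]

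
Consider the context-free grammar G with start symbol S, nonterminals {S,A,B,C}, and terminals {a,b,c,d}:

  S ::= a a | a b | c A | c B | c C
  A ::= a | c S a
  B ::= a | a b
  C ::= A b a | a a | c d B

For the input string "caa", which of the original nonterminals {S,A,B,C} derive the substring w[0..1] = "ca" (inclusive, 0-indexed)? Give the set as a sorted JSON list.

Convert to CNF:
  S -> T0 A | T0 B | T0 C | T1 T1 | T1 T2
  A -> T0 X4 | a
  B -> T1 T2 | a
  C -> A X5 | T0 X6 | T1 T1
  T0 -> c
  T1 -> a
  T2 -> b
  T3 -> d
  X4 -> S T1
  X5 -> T2 T1
  X6 -> T3 B

CYK fill (cells [i..j] with 0 ≤ i ≤ j ≤ 1 only):
  cell(0,0) c: {T0}  orig:{}
  cell(1,1) a: {A,B,T1}  orig:{A,B}
  cell(0,1) ca: {S}

Original NTs in T[0,1] deriving "ca": ["S"]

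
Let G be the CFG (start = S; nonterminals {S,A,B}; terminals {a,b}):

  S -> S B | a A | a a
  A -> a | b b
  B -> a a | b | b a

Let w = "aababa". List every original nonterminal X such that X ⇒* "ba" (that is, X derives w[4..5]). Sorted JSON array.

CNF form of G:
  S -> S B | T1 A | T1 T1
  A -> T0 T0 | a
  B -> T0 T1 | T1 T1 | b
  T0 -> b
  T1 -> a

CYK table (by increasing span), restricted to cells inside w[4..5]:
  T[4,4] 'b' = {B,T0}  orig:{B}
  T[5,5] 'a' = {A,T1}  orig:{A}
  T[4,5] 'ba' = {B}

Original NTs in T[4,5] deriving "ba": ["B"]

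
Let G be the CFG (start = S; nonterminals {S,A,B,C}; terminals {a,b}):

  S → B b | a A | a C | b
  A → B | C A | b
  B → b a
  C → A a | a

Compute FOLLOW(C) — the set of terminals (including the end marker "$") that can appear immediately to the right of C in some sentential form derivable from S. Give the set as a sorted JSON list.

FIRST sets, iterate to fixpoint:
[1]
  A via A→b: +{b}
  B via B→b a: +{b}
  C via C→A a: +{b}
  C via C→a: +{a}
  S via S→B b: +{b}
  S via S→a A: +{a}
  FIRST(S)={a,b}  FIRST(A)={b}  FIRST(B)={b}  FIRST(C)={a,b}
[2]
  A via A→C A: +{a}
  FIRST(S)={a,b}  FIRST(A)={a,b}  FIRST(B)={b}  FIRST(C)={a,b}
[3] — fixpoint
  FIRST(S)={a,b}  FIRST(A)={a,b}  FIRST(B)={b}  FIRST(C)={a,b}

Compute FOLLOW by fixpoint:
seed FOLLOW(S) with $
[1]
  A→C A: FOLLOW(C) ⊇ FIRST(A) = {a,b}; new: +{a,b}
  C→A a: FOLLOW(A) ⊇ FIRST(a) = {a}; new: +{a}
  S→B b: FOLLOW(B) ⊇ FIRST(b) = {b}; new: +{b}
  S→a A: FOLLOW(A) ⊇ FOLLOW(S) ⊇ {$}; new: +{$}
  S→a C: FOLLOW(C) ⊇ FOLLOW(S) ⊇ {$}; new: +{$}
  FOLLOW[S]={$}  FOLLOW[A]={$,a}  FOLLOW[B]={b}  FOLLOW[C]={$,a,b}
[2]
  A→B: FOLLOW(B) ⊇ FOLLOW(A) ⊇ {$,a}; new: +{$,a}
  FOLLOW[S]={$}  FOLLOW[A]={$,a}  FOLLOW[B]={$,a,b}  FOLLOW[C]={$,a,b}
[3] — fixpoint
  FOLLOW[S]={$}  FOLLOW[A]={$,a}  FOLLOW[B]={$,a,b}  FOLLOW[C]={$,a,b}

FOLLOW(C) = ["$", "a", "b"]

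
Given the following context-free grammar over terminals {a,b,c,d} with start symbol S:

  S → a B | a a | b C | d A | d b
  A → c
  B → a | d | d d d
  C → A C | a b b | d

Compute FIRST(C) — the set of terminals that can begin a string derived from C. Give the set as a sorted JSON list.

Compute FIRST by fixpoint:
pass 1:
  A via A→c: +{c}
  B via B→a: +{a}
  B via B→d: +{d}
  C via C→A C: +{c}
  C via C→a b b: +{a}
  C via C→d: +{d}
  S via S→a B: +{a}
  S via S→b C: +{b}
  S via S→d A: +{d}
  FIRST[S]={a,b,d}  FIRST[A]={c}  FIRST[B]={a,d}  FIRST[C]={a,c,d}
pass 2: done
  FIRST[S]={a,b,d}  FIRST[A]={c}  FIRST[B]={a,d}  FIRST[C]={a,c,d}

FIRST(C) = ["a", "c", "d"]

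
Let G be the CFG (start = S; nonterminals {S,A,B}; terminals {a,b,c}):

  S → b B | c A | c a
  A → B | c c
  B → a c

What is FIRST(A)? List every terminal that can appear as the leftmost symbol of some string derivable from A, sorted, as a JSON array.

Compute FIRST by fixpoint:
pass 1:
  A via A→c c: +{c}
  B via B→a c: +{a}
  S via S→b B: +{b}
  S via S→c A: +{c}
  S: {b,c}  A: {c}  B: {a}
pass 2:
  A via A→B: +{a}
  S: {b,c}  A: {a,c}  B: {a}
pass 3: (stable)
  S: {b,c}  A: {a,c}  B: {a}

FIRST(A) = ["a", "c"]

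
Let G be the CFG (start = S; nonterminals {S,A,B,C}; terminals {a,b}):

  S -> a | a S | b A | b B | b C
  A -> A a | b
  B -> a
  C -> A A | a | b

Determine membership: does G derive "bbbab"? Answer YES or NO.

Convert to CNF:
  S -> T0 S | T1 A | T1 B | T1 C | a
  A -> A T0 | b
  B -> a
  C -> A A | a | b
  T0 -> a
  T1 -> b

Fill CYK table bottom-up:
  cell(0,0) b: {A,C,T1}  orig:{A,C}
  cell(1,1) b: {A,C,T1}  orig:{A,C}
  cell(2,2) b: {A,C,T1}  orig:{A,C}
  cell(3,3) a: {B,C,S,T0}  orig:{B,C,S}
  cell(4,4) b: {A,C,T1}  orig:{A,C}
  cell(0,1) bb: {C,S}
  cell(1,2) bb: {C,S}
  cell(2,3) ba: {A,S}
  cell(3,4) ab: ∅
  cell(0,2) bbb: {S}
  cell(1,3) bba: {C,S}
  cell(2,4) bab: {C}
  cell(0,3) bbba: {S}
  cell(1,4) bbab: {S}
  cell(0,4) bbbab: ∅

S ∉ T[0,4] ⇒ NO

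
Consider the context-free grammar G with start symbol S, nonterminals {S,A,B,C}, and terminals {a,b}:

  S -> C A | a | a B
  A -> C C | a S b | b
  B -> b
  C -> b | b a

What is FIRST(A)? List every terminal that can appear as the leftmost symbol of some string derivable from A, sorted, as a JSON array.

FIRST sets, iterate to fixpoint:
round 1:
  A via A→a S b: +{a}
  A via A→b: +{b}
  B via B→b: +{b}
  C via C→b: +{b}
  S via S→C A: +{b}
  S via S→a: +{a}
  S: {a,b}  A: {a,b}  B: {b}  C: {b}
round 2: — fixpoint
  S: {a,b}  A: {a,b}  B: {b}  C: {b}

FIRST(A) = ["a", "b"]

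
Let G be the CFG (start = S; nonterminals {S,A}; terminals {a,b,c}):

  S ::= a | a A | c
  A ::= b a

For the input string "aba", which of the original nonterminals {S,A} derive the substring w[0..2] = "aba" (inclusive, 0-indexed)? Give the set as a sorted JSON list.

Convert to CNF:
  S -> T1 A | a | c
  A -> T0 T1
  T0 -> b
  T1 -> a

CYK fill, restricted to cells inside w[0..2]:
  T[0,0] 'a' = {S,T1}  orig:{S}
  T[1,1] 'b' = {T0}  orig:{}
  T[2,2] 'a' = {S,T1}  orig:{S}
  T[0,1] 'ab' = ∅
  T[1,2] 'ba' = {A}
  T[0,2] 'aba' = {S}

Original NTs in T[0,2] deriving "aba": ["S"]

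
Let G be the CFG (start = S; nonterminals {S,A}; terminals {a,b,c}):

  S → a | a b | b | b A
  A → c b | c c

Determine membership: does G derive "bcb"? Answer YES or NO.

CNF form of G:
  S -> T1 A | T2 T1 | a | b
  A -> T0 T0 | T0 T1
  T0 -> c
  T1 -> b
  T2 -> a

CYK table (by increasing span):
  T[0,0] 'b' = {S,T1}  orig:{S}
  T[1,1] 'c' = {T0}  orig:{}
  T[2,2] 'b' = {S,T1}  orig:{S}
  T[0,1] 'bc' = ∅
  T[1,2] 'cb' = {A}
  T[0,2] 'bcb' = {S}

S ∈ T[0,2] ⇒ YES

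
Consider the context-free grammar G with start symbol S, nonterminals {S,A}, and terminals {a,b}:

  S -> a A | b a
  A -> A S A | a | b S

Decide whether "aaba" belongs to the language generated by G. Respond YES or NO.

CNF form of G:
  S -> T0 T1 | T1 A
  A -> A X2 | T0 S | a
  T0 -> b
  T1 -> a
  X2 -> S A

CYK fill:
  [0..0]={A,T1}  "a"  orig:{A}
  [1..1]={A,T1}  "a"  orig:{A}
  [2..2]={T0}  "b"  orig:{}
  [3..3]={A,T1}  "a"  orig:{A}
  [0..1]={S}  "aa"
  [1..2]=∅  "ab"
  [2..3]={S}  "ba"
  [0..2]=∅  "aab"
  [1..3]=∅  "aba"
  [0..3]=∅  "aaba"

S ∉ T[0,3] ⇒ NO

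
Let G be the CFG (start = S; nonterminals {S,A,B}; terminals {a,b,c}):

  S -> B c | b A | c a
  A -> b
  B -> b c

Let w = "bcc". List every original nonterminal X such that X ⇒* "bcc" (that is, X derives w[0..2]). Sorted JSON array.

CNF form of G:
  S -> B T1 | T0 A | T1 T2
  A -> b
  B -> T0 T1
  T0 -> b
  T1 -> c
  T2 -> a

CYK table (by increasing span) — only the sub-triangle for w[0..2]:
  cell(0,0) b: {A,T0}  orig:{A}
  cell(1,1) c: {T1}  orig:{}
  cell(2,2) c: {T1}  orig:{}
  cell(0,1) bc: {B}
  cell(1,2) cc: ∅
  cell(0,2) bcc: {S}

Original NTs in T[0,2] deriving "bcc": ["S"]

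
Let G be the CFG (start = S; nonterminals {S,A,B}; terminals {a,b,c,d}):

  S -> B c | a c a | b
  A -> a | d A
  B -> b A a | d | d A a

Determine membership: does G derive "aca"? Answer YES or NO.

CNF form of G:
  S -> B T3 | T2 X6 | b
  A -> T0 A | a
  B -> T0 X5 | T1 X4 | d
  T0 -> d
  T1 -> b
  T2 -> a
  T3 -> c
  X4 -> A T2
  X5 -> A T2
  X6 -> T3 T2

CYK table (by increasing span):
  T[0,0] 'a' = {A,T2}  orig:{A}
  T[1,1] 'c' = {T3}  orig:{}
  T[2,2] 'a' = {A,T2}  orig:{A}
  T[0,1] 'ac' = ∅
  T[1,2] 'ca' = {X6}  orig:{}
  T[0,2] 'aca' = {S}

S ∈ T[0,2] ⇒ YES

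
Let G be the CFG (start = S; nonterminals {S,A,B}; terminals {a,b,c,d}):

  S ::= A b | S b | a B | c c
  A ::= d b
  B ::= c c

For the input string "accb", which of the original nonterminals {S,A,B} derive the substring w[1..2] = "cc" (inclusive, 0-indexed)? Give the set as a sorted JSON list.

Convert to CNF:
  S -> A T1 | S T1 | T2 T2 | T3 B
  A -> T0 T1
  B -> T2 T2
  T0 -> d
  T1 -> b
  T2 -> c
  T3 -> a

Fill CYK table bottom-up — only the sub-triangle for w[1..2]:
  T[1,1] 'c' = {T2}  orig:{}
  T[2,2] 'c' = {T2}  orig:{}
  T[1,2] 'cc' = {B,S}

Original NTs in T[1,2] deriving "cc": ["B", "S"]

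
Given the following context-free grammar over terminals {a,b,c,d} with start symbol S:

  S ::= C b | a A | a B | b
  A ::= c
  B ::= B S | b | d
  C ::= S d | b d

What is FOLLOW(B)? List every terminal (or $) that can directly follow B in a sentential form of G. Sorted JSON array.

FIRST sets, iterate to fixpoint:
pass 1:
  A via A→c: +{c}
  B via B→b: +{b}
  B via B→d: +{d}
  C via C→b d: +{b}
  S via S→C b: +{b}
  S via S→a A: +{a}
  FIRST(S)={a,b}  FIRST(A)={c}  FIRST(B)={b,d}  FIRST(C)={b}
pass 2:
  C via C→S d: +{a}
  FIRST(S)={a,b}  FIRST(A)={c}  FIRST(B)={b,d}  FIRST(C)={a,b}
pass 3: done
  FIRST(S)={a,b}  FIRST(A)={c}  FIRST(B)={b,d}  FIRST(C)={a,b}

FOLLOW sets:
initialize: $ ∈ FOLLOW(S)
round 1:
  B→B S: FOLLOW(B) ⊇ FIRST(S) = {a,b}; new: +{a,b}
  B→B S: FOLLOW(S) ⊇ FOLLOW(B) ⊇ {a,b}; new: +{a,b}
  C→S d: FOLLOW(S) ⊇ FIRST(d) = {d}; new: +{d}
  S→C b: FOLLOW(C) ⊇ FIRST(b) = {b}; new: +{b}
  S→a A: FOLLOW(A) ⊇ FOLLOW(S) ⊇ {$,a,b,d}; new: +{$,a,b,d}
  S→a B: FOLLOW(B) ⊇ FOLLOW(S) ⊇ {$,a,b,d}; new: +{$,d}
  FOLLOW[S]={$,a,b,d}  FOLLOW[A]={$,a,b,d}  FOLLOW[B]={$,a,b,d}  FOLLOW[C]={b}
round 2: (no change)
  FOLLOW[S]={$,a,b,d}  FOLLOW[A]={$,a,b,d}  FOLLOW[B]={$,a,b,d}  FOLLOW[C]={b}

FOLLOW(B) = ["$", "a", "b", "d"]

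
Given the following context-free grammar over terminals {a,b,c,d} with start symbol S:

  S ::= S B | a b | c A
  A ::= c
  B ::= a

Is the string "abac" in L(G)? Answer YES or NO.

Convert to CNF:
  S -> S B | T0 T1 | T2 A
  A -> c
  B -> a
  T0 -> a
  T1 -> b
  T2 -> c

CYK fill:
  [0..0]={B,T0}  "a"  orig:{B}
  [1..1]={T1}  "b"  orig:{}
  [2..2]={B,T0}  "a"  orig:{B}
  [3..3]={A,T2}  "c"  orig:{A}
  [0..1]={S}  "ab"
  [1..2]=∅  "ba"
  [2..3]=∅  "ac"
  [0..2]={S}  "aba"
  [1..3]=∅  "bac"
  [0..3]=∅  "abac"

S ∉ T[0,3] ⇒ NO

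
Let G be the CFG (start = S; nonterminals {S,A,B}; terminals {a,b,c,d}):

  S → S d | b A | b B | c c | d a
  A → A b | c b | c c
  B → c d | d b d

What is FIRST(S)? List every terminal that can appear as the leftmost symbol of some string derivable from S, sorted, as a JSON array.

FIRST iteration:
pass 1:
  A via A→c b: +{c}
  B via B→c d: +{c}
  B via B→d b d: +{d}
  S via S→b A: +{b}
  S via S→c c: +{c}
  S via S→d a: +{d}
  FIRST[S]={b,c,d}  FIRST[A]={c}  FIRST[B]={c,d}
pass 2: done
  FIRST[S]={b,c,d}  FIRST[A]={c}  FIRST[B]={c,d}

FIRST(S) = ["b", "c", "d"]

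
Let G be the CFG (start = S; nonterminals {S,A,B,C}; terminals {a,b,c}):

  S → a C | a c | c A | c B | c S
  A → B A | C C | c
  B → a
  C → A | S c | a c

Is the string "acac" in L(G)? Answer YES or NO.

CNF form of G:
  S -> T0 A | T0 B | T0 S | T1 C | T1 T0
  A -> B A | C C | c
  B -> a
  C -> B A | C C | S T0 | T1 T0 | c
  T0 -> c
  T1 -> a

CYK fill:
  cell(0,0) a: {B,T1}  orig:{B}
  cell(1,1) c: {A,C,T0}  orig:{A,C}
  cell(2,2) a: {B,T1}  orig:{B}
  cell(3,3) c: {A,C,T0}  orig:{A,C}
  cell(0,1) ac: {A,C,S}
  cell(1,2) ca: {S}
  cell(2,3) ac: {A,C,S}
  cell(0,2) aca: ∅
  cell(1,3) cac: {A,C,S}
  cell(0,3) acac: {A,C,S}

S ∈ T[0,3] ⇒ YES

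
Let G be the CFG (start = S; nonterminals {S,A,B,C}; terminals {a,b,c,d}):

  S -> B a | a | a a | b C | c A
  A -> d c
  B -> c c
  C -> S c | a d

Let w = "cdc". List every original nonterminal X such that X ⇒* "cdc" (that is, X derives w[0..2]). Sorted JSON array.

CNF form of G:
  S -> B T2 | T1 A | T2 T2 | T3 C | a
  A -> T0 T1
  B -> T1 T1
  C -> S T1 | T2 T0
  T0 -> d
  T1 -> c
  T2 -> a
  T3 -> b

CYK fill, restricted to cells inside w[0..2]:
  T[0,0] 'c' = {T1}  orig:{}
  T[1,1] 'd' = {T0}  orig:{}
  T[2,2] 'c' = {T1}  orig:{}
  T[0,1] 'cd' = ∅
  T[1,2] 'dc' = {A}
  T[0,2] 'cdc' = {S}

Original NTs in T[0,2] deriving "cdc": ["S"]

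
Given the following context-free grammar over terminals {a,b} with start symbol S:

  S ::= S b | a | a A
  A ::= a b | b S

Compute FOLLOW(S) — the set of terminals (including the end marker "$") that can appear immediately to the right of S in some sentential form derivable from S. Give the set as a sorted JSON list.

Compute FIRST by fixpoint:
pass 1:
  A via A→a b: +{a}
  A via A→b S: +{b}
  S via S→a: +{a}
  S: {a}  A: {a,b}
pass 2: (stable)
  S: {a}  A: {a,b}

FOLLOW sets:
initialize: $ ∈ FOLLOW(S)
pass 1:
  S→S b: FOLLOW(S) ⊇ FIRST(b) = {b}; new: +{b}
  S→a A: FOLLOW(A) ⊇ FOLLOW(S) ⊇ {$,b}; new: +{$,b}
  S: {$,b}  A: {$,b}
pass 2: — fixpoint
  S: {$,b}  A: {$,b}

FOLLOW(S) = ["$", "b"]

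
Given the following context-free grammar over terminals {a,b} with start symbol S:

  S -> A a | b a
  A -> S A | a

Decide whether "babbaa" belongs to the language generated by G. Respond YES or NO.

CNF form of G:
  S -> A T0 | T1 T0
  A -> S A | a
  T0 -> a
  T1 -> b

Fill CYK table bottom-up:
  [0..0]={T1}  "b"  orig:{}
  [1..1]={A,T0}  "a"  orig:{A}
  [2..2]={T1}  "b"  orig:{}
  [3..3]={T1}  "b"  orig:{}
  [4..4]={A,T0}  "a"  orig:{A}
  [5..5]={A,T0}  "a"  orig:{A}
  [0..1]={S}  "ba"
  [1..2]=∅  "ab"
  [2..3]=∅  "bb"
  [3..4]={S}  "ba"
  [4..5]={S}  "aa"
  [0..2]=∅  "bab"
  [1..3]=∅  "abb"
  [2..4]=∅  "bba"
  [3..5]={A}  "baa"
  [0..3]=∅  "babb"
  [1..4]=∅  "abba"
  [2..5]=∅  "bbaa"
  [0..4]=∅  "babba"
  [1..5]=∅  "abbaa"
  [0..5]=∅  "babbaa"

S ∉ T[0,5] ⇒ NO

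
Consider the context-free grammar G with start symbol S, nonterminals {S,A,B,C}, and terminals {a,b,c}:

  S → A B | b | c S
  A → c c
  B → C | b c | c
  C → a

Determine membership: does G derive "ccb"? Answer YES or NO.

CNF form of G:
  S -> A B | T0 S | b
  A -> T0 T0
  B -> T1 T0 | a | c
  C -> a
  T0 -> c
  T1 -> b

CYK fill:
  [0..0]={B,T0}  "c"  orig:{B}
  [1..1]={B,T0}  "c"  orig:{B}
  [2..2]={S,T1}  "b"  orig:{S}
  [0..1]={A}  "cc"
  [1..2]={S}  "cb"
  [0..2]={S}  "ccb"

S ∈ T[0,2] ⇒ YES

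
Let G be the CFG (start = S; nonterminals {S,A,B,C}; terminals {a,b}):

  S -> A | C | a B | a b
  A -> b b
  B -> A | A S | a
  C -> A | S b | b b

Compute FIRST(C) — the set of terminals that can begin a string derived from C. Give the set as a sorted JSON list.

Compute FIRST by fixpoint:
pass 1:
  A via A→b b: +{b}
  B via B→A: +{b}
  B via B→a: +{a}
  C via C→A: +{b}
  S via S→A: +{b}
  S via S→a B: +{a}
  FIRST[S]={a,b}  FIRST[A]={b}  FIRST[B]={a,b}  FIRST[C]={b}
pass 2:
  C via C→S b: +{a}
  FIRST[S]={a,b}  FIRST[A]={b}  FIRST[B]={a,b}  FIRST[C]={a,b}
pass 3: (no change)
  FIRST[S]={a,b}  FIRST[A]={b}  FIRST[B]={a,b}  FIRST[C]={a,b}

FIRST(C) = ["a", "b"]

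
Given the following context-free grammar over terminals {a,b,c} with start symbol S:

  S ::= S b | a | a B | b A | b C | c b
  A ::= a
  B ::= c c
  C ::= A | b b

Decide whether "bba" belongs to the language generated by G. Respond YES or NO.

CNF form of G:
  S -> S T1 | T0 T1 | T1 A | T1 C | T2 B | a
  A -> a
  B -> T0 T0
  C -> T1 T1 | a
  T0 -> c
  T1 -> b
  T2 -> a

Fill CYK table bottom-up:
  [0..0]={T1}  "b"  orig:{}
  [1..1]={T1}  "b"  orig:{}
  [2..2]={A,C,S,T2}  "a"  orig:{A,C,S}
  [0..1]={C}  "bb"
  [1..2]={S}  "ba"
  [0..2]=∅  "bba"

S ∉ T[0,2] ⇒ NO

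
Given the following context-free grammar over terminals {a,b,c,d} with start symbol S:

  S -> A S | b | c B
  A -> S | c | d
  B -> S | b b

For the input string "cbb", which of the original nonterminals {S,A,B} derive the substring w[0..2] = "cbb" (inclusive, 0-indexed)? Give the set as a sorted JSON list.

Convert to CNF:
  S -> A S | T0 B | b
  A -> A S | T0 B | b | c | d
  B -> A S | T0 B | T1 T1 | b
  T0 -> c
  T1 -> b

Fill CYK table bottom-up, restricted to cells inside w[0..2]:
  [0..0]={A,T0}  "c"  orig:{A}
  [1..1]={A,B,S,T1}  "b"  orig:{A,B,S}
  [2..2]={A,B,S,T1}  "b"  orig:{A,B,S}
  [0..1]={A,B,S}  "cb"
  [1..2]={A,B,S}  "bb"
  [0..2]={A,B,S}  "cbb"

Original NTs in T[0,2] deriving "cbb": ["A", "B", "S"]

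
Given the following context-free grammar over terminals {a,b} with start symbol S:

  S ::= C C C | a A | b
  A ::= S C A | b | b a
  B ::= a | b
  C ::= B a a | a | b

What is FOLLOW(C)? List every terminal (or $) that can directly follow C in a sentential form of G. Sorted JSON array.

Compute FIRST by fixpoint:
pass 1:
  A via A→b: +{b}
  B via B→a: +{a}
  B via B→b: +{b}
  C via C→B a a: +{a,b}
  S via S→C C C: +{a,b}
  FIRST[S]={a,b}  FIRST[A]={b}  FIRST[B]={a,b}  FIRST[C]={a,b}
pass 2:
  A via A→S C A: +{a}
  FIRST[S]={a,b}  FIRST[A]={a,b}  FIRST[B]={a,b}  FIRST[C]={a,b}
pass 3: — fixpoint
  FIRST[S]={a,b}  FIRST[A]={a,b}  FIRST[B]={a,b}  FIRST[C]={a,b}

FOLLOW sets:
seed FOLLOW(S) with $
iter 1:
  A→S C A: FOLLOW(S) ⊇ FIRST(C) = {a,b}; new: +{a,b}
  A→S C A: FOLLOW(C) ⊇ FIRST(A) = {a,b}; new: +{a,b}
  C→B a a: FOLLOW(B) ⊇ FIRST(a) = {a}; new: +{a}
  S→C C C: FOLLOW(C) ⊇ FOLLOW(S) ⊇ {$,a,b}; new: +{$}
  S→a A: FOLLOW(A) ⊇ FOLLOW(S) ⊇ {$,a,b}; new: +{$,a,b}
  FOLLOW[S]={$,a,b}  FOLLOW[A]={$,a,b}  FOLLOW[B]={a}  FOLLOW[C]={$,a,b}
iter 2: — fixpoint
  FOLLOW[S]={$,a,b}  FOLLOW[A]={$,a,b}  FOLLOW[B]={a}  FOLLOW[C]={$,a,b}

FOLLOW(C) = ["$", "a", "b"]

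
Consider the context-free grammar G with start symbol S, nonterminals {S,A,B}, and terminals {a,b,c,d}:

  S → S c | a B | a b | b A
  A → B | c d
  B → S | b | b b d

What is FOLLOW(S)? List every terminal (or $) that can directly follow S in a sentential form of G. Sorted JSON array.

FIRST iteration:
iter 1:
  A via A→c d: +{c}
  B via B→b: +{b}
  S via S→a B: +{a}
  S via S→b A: +{b}
  FIRST(S)={a,b}  FIRST(A)={c}  FIRST(B)={b}
iter 2:
  A via A→B: +{b}
  B via B→S: +{a}
  FIRST(S)={a,b}  FIRST(A)={b,c}  FIRST(B)={a,b}
iter 3:
  A via A→B: +{a}
  FIRST(S)={a,b}  FIRST(A)={a,b,c}  FIRST(B)={a,b}
iter 4: (stable)
  FIRST(S)={a,b}  FIRST(A)={a,b,c}  FIRST(B)={a,b}

Compute FOLLOW by fixpoint:
initialize: $ ∈ FOLLOW(S)
iter 1:
  S→S c: FOLLOW(S) ⊇ FIRST(c) = {c}; new: +{c}
  S→a B: FOLLOW(B) ⊇ FOLLOW(S) ⊇ {$,c}; new: +{$,c}
  S→b A: FOLLOW(A) ⊇ FOLLOW(S) ⊇ {$,c}; new: +{$,c}
  FOLLOW[S]={$,c}  FOLLOW[A]={$,c}  FOLLOW[B]={$,c}
iter 2: done
  FOLLOW[S]={$,c}  FOLLOW[A]={$,c}  FOLLOW[B]={$,c}

FOLLOW(S) = ["$", "c"]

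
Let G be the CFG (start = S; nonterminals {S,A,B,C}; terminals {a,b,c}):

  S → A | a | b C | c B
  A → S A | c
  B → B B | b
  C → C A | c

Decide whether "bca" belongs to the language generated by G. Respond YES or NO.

CNF form of G:
  S -> S A | T0 C | T1 B | a | c
  A -> S A | c
  B -> B B | b
  C -> C A | c
  T0 -> b
  T1 -> c

Fill CYK table bottom-up:
  T[0,0] 'b' = {B,T0}  orig:{B}
  T[1,1] 'c' = {A,C,S,T1}  orig:{A,C,S}
  T[2,2] 'a' = {S}
  T[0,1] 'bc' = {S}
  T[1,2] 'ca' = ∅
  T[0,2] 'bca' = ∅

S ∉ T[0,2] ⇒ NO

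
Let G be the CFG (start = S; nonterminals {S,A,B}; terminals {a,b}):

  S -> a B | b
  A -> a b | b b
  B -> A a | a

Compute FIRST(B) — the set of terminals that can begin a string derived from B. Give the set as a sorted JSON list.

FIRST sets, iterate to fixpoint:
round 1:
  A via A→a b: +{a}
  A via A→b b: +{b}
  B via B→A a: +{a,b}
  S via S→a B: +{a}
  S via S→b: +{b}
  FIRST(S)={a,b}  FIRST(A)={a,b}  FIRST(B)={a,b}
round 2: done
  FIRST(S)={a,b}  FIRST(A)={a,b}  FIRST(B)={a,b}

FIRST(B) = ["a", "b"]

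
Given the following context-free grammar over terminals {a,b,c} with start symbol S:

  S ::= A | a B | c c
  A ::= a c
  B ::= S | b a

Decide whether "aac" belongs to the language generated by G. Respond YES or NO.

CNF form of G:
  S -> T0 B | T0 T1 | T1 T1
  A -> T0 T1
  B -> T0 B | T0 T1 | T1 T1 | T2 T0
  T0 -> a
  T1 -> c
  T2 -> b

CYK fill:
  [0..0]={T0}  "a"  orig:{}
  [1..1]={T0}  "a"  orig:{}
  [2..2]={T1}  "c"  orig:{}
  [0..1]=∅  "aa"
  [1..2]={A,B,S}  "ac"
  [0..2]={B,S}  "aac"

S ∈ T[0,2] ⇒ YES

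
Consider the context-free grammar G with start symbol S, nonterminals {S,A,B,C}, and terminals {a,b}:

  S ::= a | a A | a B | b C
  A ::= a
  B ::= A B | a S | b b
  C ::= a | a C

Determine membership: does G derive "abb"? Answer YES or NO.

Convert to CNF:
  S -> T0 A | T0 B | T1 C | a
  A -> a
  B -> A B | T0 S | T1 T1
  C -> T0 C | a
  T0 -> a
  T1 -> b

Fill CYK table bottom-up:
  cell(0,0) a: {A,C,S,T0}  orig:{A,C,S}
  cell(1,1) b: {T1}  orig:{}
  cell(2,2) b: {T1}  orig:{}
  cell(0,1) ab: ∅
  cell(1,2) bb: {B}
  cell(0,2) abb: {B,S}

S ∈ T[0,2] ⇒ YES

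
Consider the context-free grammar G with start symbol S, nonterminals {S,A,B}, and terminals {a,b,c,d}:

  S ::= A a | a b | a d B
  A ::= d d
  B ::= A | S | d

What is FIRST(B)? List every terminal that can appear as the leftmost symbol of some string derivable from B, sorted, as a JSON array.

FIRST iteration:
iter 1:
  A via A→d d: +{d}
  B via B→A: +{d}
  S via S→A a: +{d}
  S via S→a b: +{a}
  FIRST(S)={a,d}  FIRST(A)={d}  FIRST(B)={d}
iter 2:
  B via B→S: +{a}
  FIRST(S)={a,d}  FIRST(A)={d}  FIRST(B)={a,d}
iter 3: done
  FIRST(S)={a,d}  FIRST(A)={d}  FIRST(B)={a,d}

FIRST(B) = ["a", "d"]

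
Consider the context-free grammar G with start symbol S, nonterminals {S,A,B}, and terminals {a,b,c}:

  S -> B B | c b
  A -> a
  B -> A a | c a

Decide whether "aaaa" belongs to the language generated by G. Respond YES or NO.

Convert to CNF:
  S -> B B | T1 T2
  A -> a
  B -> A T0 | T1 T0
  T0 -> a
  T1 -> c
  T2 -> b

CYK fill:
  cell(0,0) a: {A,T0}  orig:{A}
  cell(1,1) a: {A,T0}  orig:{A}
  cell(2,2) a: {A,T0}  orig:{A}
  cell(3,3) a: {A,T0}  orig:{A}
  cell(0,1) aa: {B}
  cell(1,2) aa: {B}
  cell(2,3) aa: {B}
  cell(0,2) aaa: ∅
  cell(1,3) aaa: ∅
  cell(0,3) aaaa: {S}

S ∈ T[0,3] ⇒ YES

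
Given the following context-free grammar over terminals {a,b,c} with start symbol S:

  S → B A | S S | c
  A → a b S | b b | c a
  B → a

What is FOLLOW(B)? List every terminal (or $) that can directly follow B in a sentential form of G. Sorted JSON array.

FIRST sets, iterate to fixpoint:
[1]
  A via A→a b S: +{a}
  A via A→b b: +{b}
  A via A→c a: +{c}
  B via B→a: +{a}
  S via S→B A: +{a}
  S via S→c: +{c}
  S: {a,c}  A: {a,b,c}  B: {a}
[2] (no change)
  S: {a,c}  A: {a,b,c}  B: {a}

FOLLOW iteration:
seed FOLLOW(S) with $
round 1:
  S→B A: FOLLOW(B) ⊇ FIRST(A) = {a,b,c}; new: +{a,b,c}
  S→B A: FOLLOW(A) ⊇ FOLLOW(S) ⊇ {$}; new: +{$}
  S→S S: FOLLOW(S) ⊇ FIRST(S) = {a,c}; new: +{a,c}
  S: {$,a,c}  A: {$}  B: {a,b,c}
round 2:
  S→B A: FOLLOW(A) ⊇ FOLLOW(S) ⊇ {$,a,c}; new: +{a,c}
  S: {$,a,c}  A: {$,a,c}  B: {a,b,c}
round 3: done
  S: {$,a,c}  A: {$,a,c}  B: {a,b,c}

FOLLOW(B) = ["a", "b", "c"]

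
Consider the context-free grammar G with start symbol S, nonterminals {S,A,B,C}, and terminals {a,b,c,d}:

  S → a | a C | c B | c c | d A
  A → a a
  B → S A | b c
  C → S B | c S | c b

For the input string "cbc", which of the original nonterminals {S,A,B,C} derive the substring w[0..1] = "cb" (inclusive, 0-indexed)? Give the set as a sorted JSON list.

Convert to CNF:
  S -> T0 C | T2 B | T2 T2 | T3 A | a
  A -> T0 T0
  B -> S A | T1 T2
  C -> S B | T2 S | T2 T1
  T0 -> a
  T1 -> b
  T2 -> c
  T3 -> d

CYK fill (cells [i..j] with 0 ≤ i ≤ j ≤ 1 only):
  T[0,0] 'c' = {T2}  orig:{}
  T[1,1] 'b' = {T1}  orig:{}
  T[0,1] 'cb' = {C}

Original NTs in T[0,1] deriving "cb": ["C"]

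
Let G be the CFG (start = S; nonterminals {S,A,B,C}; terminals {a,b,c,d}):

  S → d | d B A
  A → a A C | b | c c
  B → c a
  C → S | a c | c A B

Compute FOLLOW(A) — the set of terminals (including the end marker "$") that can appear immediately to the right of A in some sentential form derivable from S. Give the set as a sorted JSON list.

Compute FIRST by fixpoint:
[1]
  A via A→a A C: +{a}
  A via A→b: +{b}
  A via A→c c: +{c}
  B via B→c a: +{c}
  C via C→a c: +{a}
  C via C→c A B: +{c}
  S via S→d: +{d}
  FIRST[S]={d}  FIRST[A]={a,b,c}  FIRST[B]={c}  FIRST[C]={a,c}
[2]
  C via C→S: +{d}
  FIRST[S]={d}  FIRST[A]={a,b,c}  FIRST[B]={c}  FIRST[C]={a,c,d}
[3] — fixpoint
  FIRST[S]={d}  FIRST[A]={a,b,c}  FIRST[B]={c}  FIRST[C]={a,c,d}

FOLLOW iteration:
FOLLOW(S) := {$}
pass 1:
  A→a A C: FOLLOW(A) ⊇ FIRST(C) = {a,c,d}; new: +{a,c,d}
  A→a A C: FOLLOW(C) ⊇ FOLLOW(A) ⊇ {a,c,d}; new: +{a,c,d}
  C→S: FOLLOW(S) ⊇ FOLLOW(C) ⊇ {a,c,d}; new: +{a,c,d}
  C→c A B: FOLLOW(B) ⊇ FOLLOW(C) ⊇ {a,c,d}; new: +{a,c,d}
  S→d B A: FOLLOW(B) ⊇ FIRST(A) = {a,b,c}; new: +{b}
  S→d B A: FOLLOW(A) ⊇ FOLLOW(S) ⊇ {$,a,c,d}; new: +{$}
  FOLLOW(S)={$,a,c,d}  FOLLOW(A)={$,a,c,d}  FOLLOW(B)={a,b,c,d}  FOLLOW(C)={a,c,d}
pass 2:
  A→a A C: FOLLOW(C) ⊇ FOLLOW(A) ⊇ {$,a,c,d}; new: +{$}
  C→c A B: FOLLOW(B) ⊇ FOLLOW(C) ⊇ {$,a,c,d}; new: +{$}
  FOLLOW(S)={$,a,c,d}  FOLLOW(A)={$,a,c,d}  FOLLOW(B)={$,a,b,c,d}  FOLLOW(C)={$,a,c,d}
pass 3: done
  FOLLOW(S)={$,a,c,d}  FOLLOW(A)={$,a,c,d}  FOLLOW(B)={$,a,b,c,d}  FOLLOW(C)={$,a,c,d}

FOLLOW(A) = ["$", "a", "c", "d"]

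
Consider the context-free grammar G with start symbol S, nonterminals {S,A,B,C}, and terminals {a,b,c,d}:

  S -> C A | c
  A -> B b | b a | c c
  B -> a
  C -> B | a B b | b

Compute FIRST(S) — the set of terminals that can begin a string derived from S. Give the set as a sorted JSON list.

FIRST sets, iterate to fixpoint:
pass 1:
  A via A→b a: +{b}
  A via A→c c: +{c}
  B via B→a: +{a}
  C via C→B: +{a}
  C via C→b: +{b}
  S via S→C A: +{a,b}
  S via S→c: +{c}
  FIRST[S]={a,b,c}  FIRST[A]={b,c}  FIRST[B]={a}  FIRST[C]={a,b}
pass 2:
  A via A→B b: +{a}
  FIRST[S]={a,b,c}  FIRST[A]={a,b,c}  FIRST[B]={a}  FIRST[C]={a,b}
pass 3: (no change)
  FIRST[S]={a,b,c}  FIRST[A]={a,b,c}  FIRST[B]={a}  FIRST[C]={a,b}

FIRST(S) = ["a", "b", "c"]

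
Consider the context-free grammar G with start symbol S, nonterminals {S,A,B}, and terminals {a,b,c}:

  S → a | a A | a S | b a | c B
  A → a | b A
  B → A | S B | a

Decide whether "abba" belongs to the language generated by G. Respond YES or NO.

Convert to CNF:
  S -> T0 T1 | T1 A | T1 S | T2 B | a
  A -> T0 A | a
  B -> S B | T0 A | a
  T0 -> b
  T1 -> a
  T2 -> c

CYK fill:
  [0..0]={A,B,S,T1}  "a"  orig:{A,B,S}
  [1..1]={T0}  "b"  orig:{}
  [2..2]={T0}  "b"  orig:{}
  [3..3]={A,B,S,T1}  "a"  orig:{A,B,S}
  [0..1]=∅  "ab"
  [1..2]=∅  "bb"
  [2..3]={A,B,S}  "ba"
  [0..2]=∅  "abb"
  [1..3]={A,B}  "bba"
  [0..3]={B,S}  "abba"

S ∈ T[0,3] ⇒ YES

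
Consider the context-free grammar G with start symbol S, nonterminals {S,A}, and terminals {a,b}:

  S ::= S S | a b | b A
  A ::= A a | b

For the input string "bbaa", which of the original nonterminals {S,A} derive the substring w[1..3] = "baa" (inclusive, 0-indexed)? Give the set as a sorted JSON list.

Convert to CNF:
  S -> S S | T0 T1 | T1 A
  A -> A T0 | b
  T0 -> a
  T1 -> b

CYK table (by increasing span), restricted to cells inside w[1..3]:
  cell(1,1) b: {A,T1}  orig:{A}
  cell(2,2) a: {T0}  orig:{}
  cell(3,3) a: {T0}  orig:{}
  cell(1,2) ba: {A}
  cell(2,3) aa: ∅
  cell(1,3) baa: {A}

Original NTs in T[1,3] deriving "baa": ["A"]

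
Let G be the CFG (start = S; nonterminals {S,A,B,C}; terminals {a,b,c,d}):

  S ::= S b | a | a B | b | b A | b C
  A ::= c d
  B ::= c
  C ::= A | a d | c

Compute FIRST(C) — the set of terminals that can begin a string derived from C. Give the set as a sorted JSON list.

FIRST iteration:
round 1:
  A via A→c d: +{c}
  B via B→c: +{c}
  C via C→A: +{c}
  C via C→a d: +{a}
  S via S→a: +{a}
  S via S→b: +{b}
  FIRST[S]={a,b}  FIRST[A]={c}  FIRST[B]={c}  FIRST[C]={a,c}
round 2: — fixpoint
  FIRST[S]={a,b}  FIRST[A]={c}  FIRST[B]={c}  FIRST[C]={a,c}

FIRST(C) = ["a", "c"]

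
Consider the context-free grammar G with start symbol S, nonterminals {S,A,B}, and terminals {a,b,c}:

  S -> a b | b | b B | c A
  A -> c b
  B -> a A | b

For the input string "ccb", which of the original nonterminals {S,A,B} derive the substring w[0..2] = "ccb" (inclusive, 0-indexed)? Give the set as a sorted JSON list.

CNF form of G:
  S -> T0 A | T1 B | T2 T1 | b
  A -> T0 T1
  B -> T2 A | b
  T0 -> c
  T1 -> b
  T2 -> a

CYK table (by increasing span), restricted to cells inside w[0..2]:
  cell(0,0) c: {T0}  orig:{}
  cell(1,1) c: {T0}  orig:{}
  cell(2,2) b: {B,S,T1}  orig:{B,S}
  cell(0,1) cc: ∅
  cell(1,2) cb: {A}
  cell(0,2) ccb: {S}

Original NTs in T[0,2] deriving "ccb": ["S"]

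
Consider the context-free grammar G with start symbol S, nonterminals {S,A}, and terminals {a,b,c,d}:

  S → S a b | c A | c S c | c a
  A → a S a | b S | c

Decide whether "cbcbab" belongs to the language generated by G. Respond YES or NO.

CNF form of G:
  S -> S X4 | T2 A | T2 T0 | T2 X5
  A -> T0 X3 | T1 S | c
  T0 -> a
  T1 -> b
  T2 -> c
  X3 -> S T0
  X4 -> T0 T1
  X5 -> S T2

Fill CYK table bottom-up:
  cell(0,0) c: {A,T2}  orig:{A}
  cell(1,1) b: {T1}  orig:{}
  cell(2,2) c: {A,T2}  orig:{A}
  cell(3,3) b: {T1}  orig:{}
  cell(4,4) a: {T0}  orig:{}
  cell(5,5) b: {T1}  orig:{}
  cell(0,1) cb: ∅
  cell(1,2) bc: ∅
  cell(2,3) cb: ∅
  cell(3,4) ba: ∅
  cell(4,5) ab: {X4}  orig:{}
  cell(0,2) cbc: ∅
  cell(1,3) bcb: ∅
  cell(2,4) cba: ∅
  cell(3,5) bab: ∅
  cell(0,3) cbcb: ∅
  cell(1,4) bcba: ∅
  cell(2,5) cbab: ∅
  cell(0,4) cbcba: ∅
  cell(1,5) bcbab: ∅
  cell(0,5) cbcbab: ∅

S ∉ T[0,5] ⇒ NO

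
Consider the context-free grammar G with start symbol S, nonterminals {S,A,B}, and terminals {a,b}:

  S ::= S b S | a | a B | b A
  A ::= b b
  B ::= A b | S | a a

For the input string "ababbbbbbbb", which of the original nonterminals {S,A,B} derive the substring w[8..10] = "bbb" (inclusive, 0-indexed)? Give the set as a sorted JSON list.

Convert to CNF:
  S -> S X3 | T0 A | T1 B | a
  A -> T0 T0
  B -> A T0 | S X2 | T0 A | T1 B | T1 T1 | a
  T0 -> b
  T1 -> a
  X2 -> T0 S
  X3 -> T0 S

CYK fill — only the sub-triangle for w[8..10]:
  cell(8,8) b: {T0}  orig:{}
  cell(9,9) b: {T0}  orig:{}
  cell(10,10) b: {T0}  orig:{}
  cell(8,9) bb: {A}
  cell(9,10) bb: {A}
  cell(8,10) bbb: {B,S}

Original NTs in T[8,10] deriving "bbb": ["B", "S"]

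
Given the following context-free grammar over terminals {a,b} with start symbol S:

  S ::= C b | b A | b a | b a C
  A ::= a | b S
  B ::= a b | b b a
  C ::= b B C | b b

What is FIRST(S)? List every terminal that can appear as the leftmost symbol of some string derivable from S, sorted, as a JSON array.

FIRST sets, iterate to fixpoint:
pass 1:
  A via A→a: +{a}
  A via A→b S: +{b}
  B via B→a b: +{a}
  B via B→b b a: +{b}
  C via C→b B C: +{b}
  S via S→C b: +{b}
  FIRST(S)={b}  FIRST(A)={a,b}  FIRST(B)={a,b}  FIRST(C)={b}
pass 2: done
  FIRST(S)={b}  FIRST(A)={a,b}  FIRST(B)={a,b}  FIRST(C)={b}

FIRST(S) = ["b"]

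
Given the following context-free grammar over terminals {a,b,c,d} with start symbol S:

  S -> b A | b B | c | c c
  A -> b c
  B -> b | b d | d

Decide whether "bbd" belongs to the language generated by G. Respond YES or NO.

CNF form of G:
  S -> T0 A | T0 B | T1 T1 | c
  A -> T0 T1
  B -> T0 T2 | b | d
  T0 -> b
  T1 -> c
  T2 -> d

Fill CYK table bottom-up:
  T[0,0] 'b' = {B,T0}  orig:{B}
  T[1,1] 'b' = {B,T0}  orig:{B}
  T[2,2] 'd' = {B,T2}  orig:{B}
  T[0,1] 'bb' = {S}
  T[1,2] 'bd' = {B,S}
  T[0,2] 'bbd' = {S}

S ∈ T[0,2] ⇒ YES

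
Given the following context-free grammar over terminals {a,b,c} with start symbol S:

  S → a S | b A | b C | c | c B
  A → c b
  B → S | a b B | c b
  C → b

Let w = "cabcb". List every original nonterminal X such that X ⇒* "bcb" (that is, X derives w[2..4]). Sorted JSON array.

Convert to CNF:
  S -> T0 B | T1 A | T1 C | T2 S | c
  A -> T0 T1
  B -> T0 B | T0 T1 | T1 A | T1 C | T2 S | T2 X3 | c
  C -> b
  T0 -> c
  T1 -> b
  T2 -> a
  X3 -> T1 B

CYK table (by increasing span), restricted to cells inside w[2..4]:
  cell(2,2) b: {C,T1}  orig:{C}
  cell(3,3) c: {B,S,T0}  orig:{B,S}
  cell(4,4) b: {C,T1}  orig:{C}
  cell(2,3) bc: {X3}  orig:{}
  cell(3,4) cb: {A,B}
  cell(2,4) bcb: {B,S,X3}  orig:{B,S}

Original NTs in T[2,4] deriving "bcb": ["B", "S"]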